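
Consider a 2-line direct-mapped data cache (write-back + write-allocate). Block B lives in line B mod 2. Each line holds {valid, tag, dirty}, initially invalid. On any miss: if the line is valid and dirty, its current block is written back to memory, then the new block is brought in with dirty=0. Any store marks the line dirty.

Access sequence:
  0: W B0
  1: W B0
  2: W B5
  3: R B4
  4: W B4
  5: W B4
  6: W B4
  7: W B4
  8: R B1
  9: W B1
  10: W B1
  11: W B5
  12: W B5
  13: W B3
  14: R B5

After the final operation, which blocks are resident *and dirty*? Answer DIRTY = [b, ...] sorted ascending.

DIRTY = [4]

0: W B0 → L0 miss [D]
1: W B0 → L0 hit [D]
2: W B5 → L1 miss [D]
3: R B4 → L0 miss wb→B0 [-]
4: W B4 → L0 hit [D]
5: W B4 → L0 hit [D]
6: W B4 → L0 hit [D]
7: W B4 → L0 hit [D]
8: R B1 → L1 miss wb→B5 [-]
9: W B1 → L1 hit [D]
10: W B1 → L1 hit [D]
11: W B5 → L1 miss wb→B1 [D]
12: W B5 → L1 hit [D]
13: W B3 → L1 miss wb→B5 [D]
14: R B5 → L1 miss wb→B3 [-]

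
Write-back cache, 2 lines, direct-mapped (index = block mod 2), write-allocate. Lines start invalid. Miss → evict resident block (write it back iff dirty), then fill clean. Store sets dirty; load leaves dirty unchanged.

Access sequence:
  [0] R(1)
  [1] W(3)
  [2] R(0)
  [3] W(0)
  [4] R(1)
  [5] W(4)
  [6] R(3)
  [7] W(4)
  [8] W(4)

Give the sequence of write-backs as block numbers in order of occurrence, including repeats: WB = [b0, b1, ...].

0: R B1 -> L1 miss  d=-]
1: W B3 -> L1 miss  d=D]
2: R B0 -> L0 miss  d=-]
3: W B0 -> L0 hit  d=D]
4: R B1 -> L1 miss wb->B3  d=-]
5: W B4 -> L0 miss wb->B0  d=D]
6: R B3 -> L1 miss  d=-]
7: W B4 -> L0 hit  d=D]
8: W B4 -> L0 hit  d=D]

WB = [3, 0]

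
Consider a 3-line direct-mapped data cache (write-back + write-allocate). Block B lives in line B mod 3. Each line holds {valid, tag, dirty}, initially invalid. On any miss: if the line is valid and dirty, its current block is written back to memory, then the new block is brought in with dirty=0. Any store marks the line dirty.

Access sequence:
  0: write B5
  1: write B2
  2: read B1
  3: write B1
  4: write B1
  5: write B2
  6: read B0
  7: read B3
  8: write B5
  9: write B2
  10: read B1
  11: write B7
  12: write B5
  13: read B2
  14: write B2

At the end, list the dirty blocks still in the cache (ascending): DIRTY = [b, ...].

DIRTY = [2, 7]

0: W B5 -> L2 miss  d=D]
1: W B2 -> L2 miss wb->B5  d=D]
2: R B1 -> L1 miss  d=-]
3: W B1 -> L1 hit  d=D]
4: W B1 -> L1 hit  d=D]
5: W B2 -> L2 hit  d=D]
6: R B0 -> L0 miss  d=-]
7: R B3 -> L0 miss  d=-]
8: W B5 -> L2 miss wb->B2  d=D]
9: W B2 -> L2 miss wb->B5  d=D]
10: R B1 -> L1 hit  d=D]
11: W B7 -> L1 miss wb->B1  d=D]
12: W B5 -> L2 miss wb->B2  d=D]
13: R B2 -> L2 miss wb->B5  d=-]
14: W B2 -> L2 hit  d=D]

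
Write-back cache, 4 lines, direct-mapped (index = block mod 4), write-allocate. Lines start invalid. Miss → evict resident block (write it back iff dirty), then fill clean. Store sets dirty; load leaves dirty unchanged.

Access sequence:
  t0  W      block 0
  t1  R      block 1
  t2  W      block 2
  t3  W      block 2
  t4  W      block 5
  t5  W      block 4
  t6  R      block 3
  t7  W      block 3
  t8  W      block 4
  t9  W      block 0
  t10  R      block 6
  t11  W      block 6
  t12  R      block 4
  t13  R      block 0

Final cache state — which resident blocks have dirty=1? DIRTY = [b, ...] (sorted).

0: W B0 → L0 miss [D]
1: R B1 → L1 miss [-]
2: W B2 → L2 miss [D]
3: W B2 → L2 hit [D]
4: W B5 → L1 miss [D]
5: W B4 → L0 miss wb→B0 [D]
6: R B3 → L3 miss [-]
7: W B3 → L3 hit [D]
8: W B4 → L0 hit [D]
9: W B0 → L0 miss wb→B4 [D]
10: R B6 → L2 miss wb→B2 [-]
11: W B6 → L2 hit [D]
12: R B4 → L0 miss wb→B0 [-]
13: R B0 → L0 miss [-]

DIRTY = [3, 5, 6]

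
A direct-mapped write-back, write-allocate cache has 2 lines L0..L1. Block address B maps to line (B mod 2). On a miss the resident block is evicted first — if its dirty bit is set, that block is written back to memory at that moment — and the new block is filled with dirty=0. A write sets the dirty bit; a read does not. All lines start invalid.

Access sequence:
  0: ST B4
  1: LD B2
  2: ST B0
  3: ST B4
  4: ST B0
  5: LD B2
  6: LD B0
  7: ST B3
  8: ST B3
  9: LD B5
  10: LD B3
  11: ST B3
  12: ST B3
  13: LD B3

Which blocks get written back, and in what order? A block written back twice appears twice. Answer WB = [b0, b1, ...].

0: W B4 → L0 miss [D]
1: R B2 → L0 miss wb→B4 [-]
2: W B0 → L0 miss [D]
3: W B4 → L0 miss wb→B0 [D]
4: W B0 → L0 miss wb→B4 [D]
5: R B2 → L0 miss wb→B0 [-]
6: R B0 → L0 miss [-]
7: W B3 → L1 miss [D]
8: W B3 → L1 hit [D]
9: R B5 → L1 miss wb→B3 [-]
10: R B3 → L1 miss [-]
11: W B3 → L1 hit [D]
12: W B3 → L1 hit [D]
13: R B3 → L1 hit [D]

WB = [4, 0, 4, 0, 3]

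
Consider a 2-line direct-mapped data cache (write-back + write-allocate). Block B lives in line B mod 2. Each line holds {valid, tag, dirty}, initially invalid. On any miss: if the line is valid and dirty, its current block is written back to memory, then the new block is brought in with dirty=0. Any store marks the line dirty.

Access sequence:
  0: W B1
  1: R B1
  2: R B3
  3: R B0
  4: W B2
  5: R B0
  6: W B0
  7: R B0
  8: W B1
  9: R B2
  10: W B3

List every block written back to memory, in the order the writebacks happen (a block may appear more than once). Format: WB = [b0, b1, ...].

  0 | W B1 → L1 miss [D]
  1 | R B1 → L1 hit [D]
  2 | R B3 → L1 miss wb→B1 [-]
  3 | R B0 → L0 miss [-]
  4 | W B2 → L0 miss [D]
  5 | R B0 → L0 miss wb→B2 [-]
  6 | W B0 → L0 hit [D]
  7 | R B0 → L0 hit [D]
  8 | W B1 → L1 miss [D]
  9 | R B2 → L0 miss wb→B0 [-]
  10 | W B3 → L1 miss wb→B1 [D]

WB = [1, 2, 0, 1]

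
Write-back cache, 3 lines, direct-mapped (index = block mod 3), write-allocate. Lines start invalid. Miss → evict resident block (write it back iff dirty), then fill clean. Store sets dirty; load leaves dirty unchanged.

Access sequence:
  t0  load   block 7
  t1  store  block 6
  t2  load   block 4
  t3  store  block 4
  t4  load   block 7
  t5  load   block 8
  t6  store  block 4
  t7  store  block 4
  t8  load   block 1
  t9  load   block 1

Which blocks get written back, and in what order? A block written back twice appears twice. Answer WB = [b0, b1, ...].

WB = [4, 4]

0: R B7 -> L1 miss  d=-]
1: W B6 -> L0 miss  d=D]
2: R B4 -> L1 miss  d=-]
3: W B4 -> L1 hit  d=D]
4: R B7 -> L1 miss wb->B4  d=-]
5: R B8 -> L2 miss  d=-]
6: W B4 -> L1 miss  d=D]
7: W B4 -> L1 hit  d=D]
8: R B1 -> L1 miss wb->B4  d=-]
9: R B1 -> L1 hit  d=-]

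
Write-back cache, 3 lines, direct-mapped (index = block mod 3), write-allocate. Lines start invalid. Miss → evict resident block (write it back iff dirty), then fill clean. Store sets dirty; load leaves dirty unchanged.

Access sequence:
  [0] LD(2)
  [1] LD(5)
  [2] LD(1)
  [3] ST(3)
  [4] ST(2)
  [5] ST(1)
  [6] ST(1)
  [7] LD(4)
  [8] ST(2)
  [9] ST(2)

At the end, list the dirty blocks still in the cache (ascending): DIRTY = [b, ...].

0: R B2 → L2 miss [-]
1: R B5 → L2 miss [-]
2: R B1 → L1 miss [-]
3: W B3 → L0 miss [D]
4: W B2 → L2 miss [D]
5: W B1 → L1 hit [D]
6: W B1 → L1 hit [D]
7: R B4 → L1 miss wb→B1 [-]
8: W B2 → L2 hit [D]
9: W B2 → L2 hit [D]

DIRTY = [2, 3]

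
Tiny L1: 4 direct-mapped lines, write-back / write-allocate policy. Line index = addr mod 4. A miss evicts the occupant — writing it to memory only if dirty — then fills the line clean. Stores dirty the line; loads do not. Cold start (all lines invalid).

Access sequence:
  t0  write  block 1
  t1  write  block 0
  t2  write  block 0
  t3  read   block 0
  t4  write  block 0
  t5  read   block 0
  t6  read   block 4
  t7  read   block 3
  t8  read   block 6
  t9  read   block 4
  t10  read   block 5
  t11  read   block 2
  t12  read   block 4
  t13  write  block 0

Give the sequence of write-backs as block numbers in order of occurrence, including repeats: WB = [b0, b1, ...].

0: W B1 -> L1 miss  d=D]
1: W B0 -> L0 miss  d=D]
2: W B0 -> L0 hit  d=D]
3: R B0 -> L0 hit  d=D]
4: W B0 -> L0 hit  d=D]
5: R B0 -> L0 hit  d=D]
6: R B4 -> L0 miss wb->B0  d=-]
7: R B3 -> L3 miss  d=-]
8: R B6 -> L2 miss  d=-]
9: R B4 -> L0 hit  d=-]
10: R B5 -> L1 miss wb->B1  d=-]
11: R B2 -> L2 miss  d=-]
12: R B4 -> L0 hit  d=-]
13: W B0 -> L0 miss  d=D]

WB = [0, 1]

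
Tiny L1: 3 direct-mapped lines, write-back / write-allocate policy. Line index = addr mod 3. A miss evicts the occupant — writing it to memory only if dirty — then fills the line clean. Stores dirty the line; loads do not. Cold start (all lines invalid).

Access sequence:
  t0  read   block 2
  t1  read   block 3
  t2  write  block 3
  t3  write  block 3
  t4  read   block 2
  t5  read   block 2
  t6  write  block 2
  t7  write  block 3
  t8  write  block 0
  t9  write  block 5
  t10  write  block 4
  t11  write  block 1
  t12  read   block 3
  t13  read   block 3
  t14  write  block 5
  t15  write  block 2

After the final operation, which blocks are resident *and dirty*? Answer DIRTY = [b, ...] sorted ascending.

  0 | R B2 → L2 miss [-]
  1 | R B3 → L0 miss [-]
  2 | W B3 → L0 hit [D]
  3 | W B3 → L0 hit [D]
  4 | R B2 → L2 hit [-]
  5 | R B2 → L2 hit [-]
  6 | W B2 → L2 hit [D]
  7 | W B3 → L0 hit [D]
  8 | W B0 → L0 miss wb→B3 [D]
  9 | W B5 → L2 miss wb→B2 [D]
  10 | W B4 → L1 miss [D]
  11 | W B1 → L1 miss wb→B4 [D]
  12 | R B3 → L0 miss wb→B0 [-]
  13 | R B3 → L0 hit [-]
  14 | W B5 → L2 hit [D]
  15 | W B2 → L2 miss wb→B5 [D]

DIRTY = [1, 2]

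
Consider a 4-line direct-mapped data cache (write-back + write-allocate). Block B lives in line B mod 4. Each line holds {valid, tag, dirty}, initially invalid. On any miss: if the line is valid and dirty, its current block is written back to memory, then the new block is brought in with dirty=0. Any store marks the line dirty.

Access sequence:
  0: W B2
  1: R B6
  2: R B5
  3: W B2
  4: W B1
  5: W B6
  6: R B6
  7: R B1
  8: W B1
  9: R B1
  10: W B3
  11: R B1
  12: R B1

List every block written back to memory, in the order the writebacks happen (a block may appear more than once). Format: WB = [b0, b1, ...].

WB = [2, 2]

0: W B2 → L2 miss [D]
1: R B6 → L2 miss wb→B2 [-]
2: R B5 → L1 miss [-]
3: W B2 → L2 miss [D]
4: W B1 → L1 miss [D]
5: W B6 → L2 miss wb→B2 [D]
6: R B6 → L2 hit [D]
7: R B1 → L1 hit [D]
8: W B1 → L1 hit [D]
9: R B1 → L1 hit [D]
10: W B3 → L3 miss [D]
11: R B1 → L1 hit [D]
12: R B1 → L1 hit [D]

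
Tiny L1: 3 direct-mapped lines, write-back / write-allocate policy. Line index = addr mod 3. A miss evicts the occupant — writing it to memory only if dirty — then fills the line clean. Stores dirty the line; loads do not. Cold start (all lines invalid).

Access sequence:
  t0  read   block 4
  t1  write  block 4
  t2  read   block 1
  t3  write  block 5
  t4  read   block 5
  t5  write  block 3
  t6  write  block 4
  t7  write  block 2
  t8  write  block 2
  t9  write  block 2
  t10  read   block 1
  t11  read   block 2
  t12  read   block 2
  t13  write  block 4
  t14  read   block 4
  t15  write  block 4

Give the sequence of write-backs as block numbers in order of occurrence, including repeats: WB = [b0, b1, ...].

WB = [4, 5, 4]

0: R B4 -> L1 miss  d=-]
1: W B4 -> L1 hit  d=D]
2: R B1 -> L1 miss wb->B4  d=-]
3: W B5 -> L2 miss  d=D]
4: R B5 -> L2 hit  d=D]
5: W B3 -> L0 miss  d=D]
6: W B4 -> L1 miss  d=D]
7: W B2 -> L2 miss wb->B5  d=D]
8: W B2 -> L2 hit  d=D]
9: W B2 -> L2 hit  d=D]
10: R B1 -> L1 miss wb->B4  d=-]
11: R B2 -> L2 hit  d=D]
12: R B2 -> L2 hit  d=D]
13: W B4 -> L1 miss  d=D]
14: R B4 -> L1 hit  d=D]
15: W B4 -> L1 hit  d=D]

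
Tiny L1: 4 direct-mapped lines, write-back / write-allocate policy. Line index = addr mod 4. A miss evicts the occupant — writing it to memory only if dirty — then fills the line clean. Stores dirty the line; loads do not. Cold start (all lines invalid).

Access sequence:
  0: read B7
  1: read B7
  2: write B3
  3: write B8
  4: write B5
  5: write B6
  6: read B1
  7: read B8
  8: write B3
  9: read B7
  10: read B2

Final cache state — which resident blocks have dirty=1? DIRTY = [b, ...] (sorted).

  0 | R B7 → L3 miss [-]
  1 | R B7 → L3 hit [-]
  2 | W B3 → L3 miss [D]
  3 | W B8 → L0 miss [D]
  4 | W B5 → L1 miss [D]
  5 | W B6 → L2 miss [D]
  6 | R B1 → L1 miss wb→B5 [-]
  7 | R B8 → L0 hit [D]
  8 | W B3 → L3 hit [D]
  9 | R B7 → L3 miss wb→B3 [-]
  10 | R B2 → L2 miss wb→B6 [-]

DIRTY = [8]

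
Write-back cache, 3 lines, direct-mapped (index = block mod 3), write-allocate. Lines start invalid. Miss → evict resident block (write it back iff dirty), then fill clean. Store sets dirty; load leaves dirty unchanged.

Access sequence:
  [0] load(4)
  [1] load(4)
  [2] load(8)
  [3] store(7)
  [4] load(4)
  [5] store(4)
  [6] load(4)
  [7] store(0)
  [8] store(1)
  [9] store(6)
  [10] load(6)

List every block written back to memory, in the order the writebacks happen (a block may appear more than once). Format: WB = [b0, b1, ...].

  0 | R B4 → L1 miss [-]
  1 | R B4 → L1 hit [-]
  2 | R B8 → L2 miss [-]
  3 | W B7 → L1 miss [D]
  4 | R B4 → L1 miss wb→B7 [-]
  5 | W B4 → L1 hit [D]
  6 | R B4 → L1 hit [D]
  7 | W B0 → L0 miss [D]
  8 | W B1 → L1 miss wb→B4 [D]
  9 | W B6 → L0 miss wb→B0 [D]
  10 | R B6 → L0 hit [D]

WB = [7, 4, 0]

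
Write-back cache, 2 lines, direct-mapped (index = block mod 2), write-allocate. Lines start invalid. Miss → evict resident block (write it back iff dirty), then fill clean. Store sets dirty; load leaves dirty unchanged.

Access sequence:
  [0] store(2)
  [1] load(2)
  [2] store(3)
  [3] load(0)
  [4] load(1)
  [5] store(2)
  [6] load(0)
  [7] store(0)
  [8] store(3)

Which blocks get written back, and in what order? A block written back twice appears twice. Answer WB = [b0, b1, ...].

WB = [2, 3, 2]

0: W B2 -> L0 miss  d=D]
1: R B2 -> L0 hit  d=D]
2: W B3 -> L1 miss  d=D]
3: R B0 -> L0 miss wb->B2  d=-]
4: R B1 -> L1 miss wb->B3  d=-]
5: W B2 -> L0 miss  d=D]
6: R B0 -> L0 miss wb->B2  d=-]
7: W B0 -> L0 hit  d=D]
8: W B3 -> L1 miss  d=D]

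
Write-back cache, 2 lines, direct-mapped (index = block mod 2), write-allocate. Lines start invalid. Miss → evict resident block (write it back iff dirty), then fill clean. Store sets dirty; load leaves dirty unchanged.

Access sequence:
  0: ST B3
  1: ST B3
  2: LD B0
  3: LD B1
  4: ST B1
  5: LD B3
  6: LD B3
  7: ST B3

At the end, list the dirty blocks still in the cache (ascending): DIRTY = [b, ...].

  0 | W B3 → L1 miss [D]
  1 | W B3 → L1 hit [D]
  2 | R B0 → L0 miss [-]
  3 | R B1 → L1 miss wb→B3 [-]
  4 | W B1 → L1 hit [D]
  5 | R B3 → L1 miss wb→B1 [-]
  6 | R B3 → L1 hit [-]
  7 | W B3 → L1 hit [D]

DIRTY = [3]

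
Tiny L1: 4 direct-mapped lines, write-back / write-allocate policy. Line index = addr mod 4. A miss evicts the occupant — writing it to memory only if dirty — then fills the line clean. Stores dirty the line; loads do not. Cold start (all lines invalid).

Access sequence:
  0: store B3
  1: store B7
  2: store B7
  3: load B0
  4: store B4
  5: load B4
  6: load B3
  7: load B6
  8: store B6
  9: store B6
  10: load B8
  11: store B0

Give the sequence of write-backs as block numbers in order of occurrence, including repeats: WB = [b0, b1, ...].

  0 | W B3 → L3 miss [D]
  1 | W B7 → L3 miss wb→B3 [D]
  2 | W B7 → L3 hit [D]
  3 | R B0 → L0 miss [-]
  4 | W B4 → L0 miss [D]
  5 | R B4 → L0 hit [D]
  6 | R B3 → L3 miss wb→B7 [-]
  7 | R B6 → L2 miss [-]
  8 | W B6 → L2 hit [D]
  9 | W B6 → L2 hit [D]
  10 | R B8 → L0 miss wb→B4 [-]
  11 | W B0 → L0 miss [D]

WB = [3, 7, 4]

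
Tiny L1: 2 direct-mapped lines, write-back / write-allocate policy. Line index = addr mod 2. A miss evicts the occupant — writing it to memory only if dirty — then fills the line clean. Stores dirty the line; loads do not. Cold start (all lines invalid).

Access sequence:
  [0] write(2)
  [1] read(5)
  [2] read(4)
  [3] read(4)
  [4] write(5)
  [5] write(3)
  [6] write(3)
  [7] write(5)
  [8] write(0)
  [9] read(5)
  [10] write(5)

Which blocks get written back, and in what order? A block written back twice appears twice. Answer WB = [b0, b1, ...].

0: W B2 → L0 miss [D]
1: R B5 → L1 miss [-]
2: R B4 → L0 miss wb→B2 [-]
3: R B4 → L0 hit [-]
4: W B5 → L1 hit [D]
5: W B3 → L1 miss wb→B5 [D]
6: W B3 → L1 hit [D]
7: W B5 → L1 miss wb→B3 [D]
8: W B0 → L0 miss [D]
9: R B5 → L1 hit [D]
10: W B5 → L1 hit [D]

WB = [2, 5, 3]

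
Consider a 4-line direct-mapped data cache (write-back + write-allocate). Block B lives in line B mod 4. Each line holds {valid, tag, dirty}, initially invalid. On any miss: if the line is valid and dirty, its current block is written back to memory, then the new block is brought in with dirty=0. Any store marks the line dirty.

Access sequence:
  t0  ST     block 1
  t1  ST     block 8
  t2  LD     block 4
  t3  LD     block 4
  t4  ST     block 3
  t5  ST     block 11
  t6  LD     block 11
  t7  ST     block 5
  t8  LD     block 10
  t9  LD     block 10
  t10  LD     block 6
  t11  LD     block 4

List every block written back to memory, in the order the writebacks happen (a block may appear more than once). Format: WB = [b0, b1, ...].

0: W B1 -> L1 miss  d=D]
1: W B8 -> L0 miss  d=D]
2: R B4 -> L0 miss wb->B8  d=-]
3: R B4 -> L0 hit  d=-]
4: W B3 -> L3 miss  d=D]
5: W B11 -> L3 miss wb->B3  d=D]
6: R B11 -> L3 hit  d=D]
7: W B5 -> L1 miss wb->B1  d=D]
8: R B10 -> L2 miss  d=-]
9: R B10 -> L2 hit  d=-]
10: R B6 -> L2 miss  d=-]
11: R B4 -> L0 hit  d=-]

WB = [8, 3, 1]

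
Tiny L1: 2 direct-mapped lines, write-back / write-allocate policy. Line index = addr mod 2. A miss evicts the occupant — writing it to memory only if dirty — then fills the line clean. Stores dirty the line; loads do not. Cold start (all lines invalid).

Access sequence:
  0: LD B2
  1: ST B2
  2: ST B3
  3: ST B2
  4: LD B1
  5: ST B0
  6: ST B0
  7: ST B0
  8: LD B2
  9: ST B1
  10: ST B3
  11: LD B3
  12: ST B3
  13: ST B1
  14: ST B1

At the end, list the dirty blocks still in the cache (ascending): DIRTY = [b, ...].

0: R B2 -> L0 miss  d=-]
1: W B2 -> L0 hit  d=D]
2: W B3 -> L1 miss  d=D]
3: W B2 -> L0 hit  d=D]
4: R B1 -> L1 miss wb->B3  d=-]
5: W B0 -> L0 miss wb->B2  d=D]
6: W B0 -> L0 hit  d=D]
7: W B0 -> L0 hit  d=D]
8: R B2 -> L0 miss wb->B0  d=-]
9: W B1 -> L1 hit  d=D]
10: W B3 -> L1 miss wb->B1  d=D]
11: R B3 -> L1 hit  d=D]
12: W B3 -> L1 hit  d=D]
13: W B1 -> L1 miss wb->B3  d=D]
14: W B1 -> L1 hit  d=D]

DIRTY = [1]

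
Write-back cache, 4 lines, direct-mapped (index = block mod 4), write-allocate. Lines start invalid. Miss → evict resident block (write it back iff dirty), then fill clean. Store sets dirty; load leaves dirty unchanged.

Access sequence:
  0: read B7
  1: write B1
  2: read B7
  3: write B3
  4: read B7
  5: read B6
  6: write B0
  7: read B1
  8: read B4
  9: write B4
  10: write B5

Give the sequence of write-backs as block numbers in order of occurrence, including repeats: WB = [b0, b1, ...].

  0 | R B7 → L3 miss [-]
  1 | W B1 → L1 miss [D]
  2 | R B7 → L3 hit [-]
  3 | W B3 → L3 miss [D]
  4 | R B7 → L3 miss wb→B3 [-]
  5 | R B6 → L2 miss [-]
  6 | W B0 → L0 miss [D]
  7 | R B1 → L1 hit [D]
  8 | R B4 → L0 miss wb→B0 [-]
  9 | W B4 → L0 hit [D]
  10 | W B5 → L1 miss wb→B1 [D]

WB = [3, 0, 1]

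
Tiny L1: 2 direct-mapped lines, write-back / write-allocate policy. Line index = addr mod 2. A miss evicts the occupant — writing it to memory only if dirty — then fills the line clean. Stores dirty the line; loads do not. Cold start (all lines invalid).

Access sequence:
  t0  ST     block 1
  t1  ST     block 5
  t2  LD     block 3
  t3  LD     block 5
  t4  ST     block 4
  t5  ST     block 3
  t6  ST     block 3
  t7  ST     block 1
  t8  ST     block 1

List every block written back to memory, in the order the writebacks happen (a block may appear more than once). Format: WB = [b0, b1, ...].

WB = [1, 5, 3]

0: W B1 -> L1 miss  d=D]
1: W B5 -> L1 miss wb->B1  d=D]
2: R B3 -> L1 miss wb->B5  d=-]
3: R B5 -> L1 miss  d=-]
4: W B4 -> L0 miss  d=D]
5: W B3 -> L1 miss  d=D]
6: W B3 -> L1 hit  d=D]
7: W B1 -> L1 miss wb->B3  d=D]
8: W B1 -> L1 hit  d=D]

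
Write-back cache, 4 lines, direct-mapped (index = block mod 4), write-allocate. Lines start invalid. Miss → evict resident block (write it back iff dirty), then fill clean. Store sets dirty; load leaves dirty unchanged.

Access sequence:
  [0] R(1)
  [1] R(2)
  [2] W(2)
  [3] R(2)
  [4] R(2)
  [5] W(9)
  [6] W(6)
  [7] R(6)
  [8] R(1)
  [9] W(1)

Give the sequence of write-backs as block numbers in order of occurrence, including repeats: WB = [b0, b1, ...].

0: R B1 -> L1 miss  d=-]
1: R B2 -> L2 miss  d=-]
2: W B2 -> L2 hit  d=D]
3: R B2 -> L2 hit  d=D]
4: R B2 -> L2 hit  d=D]
5: W B9 -> L1 miss  d=D]
6: W B6 -> L2 miss wb->B2  d=D]
7: R B6 -> L2 hit  d=D]
8: R B1 -> L1 miss wb->B9  d=-]
9: W B1 -> L1 hit  d=D]

WB = [2, 9]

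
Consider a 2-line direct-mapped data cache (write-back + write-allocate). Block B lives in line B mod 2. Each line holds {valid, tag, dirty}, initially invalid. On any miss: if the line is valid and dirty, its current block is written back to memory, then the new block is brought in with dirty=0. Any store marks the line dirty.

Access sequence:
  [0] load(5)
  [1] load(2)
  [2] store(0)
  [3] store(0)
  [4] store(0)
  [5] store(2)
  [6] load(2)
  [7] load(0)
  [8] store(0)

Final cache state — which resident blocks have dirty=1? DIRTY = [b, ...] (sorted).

0: R B5 -> L1 miss  d=-]
1: R B2 -> L0 miss  d=-]
2: W B0 -> L0 miss  d=D]
3: W B0 -> L0 hit  d=D]
4: W B0 -> L0 hit  d=D]
5: W B2 -> L0 miss wb->B0  d=D]
6: R B2 -> L0 hit  d=D]
7: R B0 -> L0 miss wb->B2  d=-]
8: W B0 -> L0 hit  d=D]

DIRTY = [0]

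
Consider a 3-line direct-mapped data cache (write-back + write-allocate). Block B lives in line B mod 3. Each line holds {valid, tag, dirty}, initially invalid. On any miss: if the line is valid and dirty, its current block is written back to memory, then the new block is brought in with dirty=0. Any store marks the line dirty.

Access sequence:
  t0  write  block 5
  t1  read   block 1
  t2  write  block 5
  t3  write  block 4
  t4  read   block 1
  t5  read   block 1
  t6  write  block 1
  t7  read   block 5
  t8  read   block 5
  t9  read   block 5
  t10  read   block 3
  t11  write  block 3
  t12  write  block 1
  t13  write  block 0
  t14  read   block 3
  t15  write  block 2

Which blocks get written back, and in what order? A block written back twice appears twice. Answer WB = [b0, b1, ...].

0: W B5 -> L2 miss  d=D]
1: R B1 -> L1 miss  d=-]
2: W B5 -> L2 hit  d=D]
3: W B4 -> L1 miss  d=D]
4: R B1 -> L1 miss wb->B4  d=-]
5: R B1 -> L1 hit  d=-]
6: W B1 -> L1 hit  d=D]
7: R B5 -> L2 hit  d=D]
8: R B5 -> L2 hit  d=D]
9: R B5 -> L2 hit  d=D]
10: R B3 -> L0 miss  d=-]
11: W B3 -> L0 hit  d=D]
12: W B1 -> L1 hit  d=D]
13: W B0 -> L0 miss wb->B3  d=D]
14: R B3 -> L0 miss wb->B0  d=-]
15: W B2 -> L2 miss wb->B5  d=D]

WB = [4, 3, 0, 5]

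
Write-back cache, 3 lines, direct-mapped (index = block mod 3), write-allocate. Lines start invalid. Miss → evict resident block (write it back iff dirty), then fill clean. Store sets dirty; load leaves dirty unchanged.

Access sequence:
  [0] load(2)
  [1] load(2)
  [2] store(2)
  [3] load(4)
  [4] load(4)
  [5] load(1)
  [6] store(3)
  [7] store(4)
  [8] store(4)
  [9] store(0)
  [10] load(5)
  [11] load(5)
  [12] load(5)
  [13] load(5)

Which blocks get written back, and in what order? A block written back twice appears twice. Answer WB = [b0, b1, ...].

0: R B2 → L2 miss [-]
1: R B2 → L2 hit [-]
2: W B2 → L2 hit [D]
3: R B4 → L1 miss [-]
4: R B4 → L1 hit [-]
5: R B1 → L1 miss [-]
6: W B3 → L0 miss [D]
7: W B4 → L1 miss [D]
8: W B4 → L1 hit [D]
9: W B0 → L0 miss wb→B3 [D]
10: R B5 → L2 miss wb→B2 [-]
11: R B5 → L2 hit [-]
12: R B5 → L2 hit [-]
13: R B5 → L2 hit [-]

WB = [3, 2]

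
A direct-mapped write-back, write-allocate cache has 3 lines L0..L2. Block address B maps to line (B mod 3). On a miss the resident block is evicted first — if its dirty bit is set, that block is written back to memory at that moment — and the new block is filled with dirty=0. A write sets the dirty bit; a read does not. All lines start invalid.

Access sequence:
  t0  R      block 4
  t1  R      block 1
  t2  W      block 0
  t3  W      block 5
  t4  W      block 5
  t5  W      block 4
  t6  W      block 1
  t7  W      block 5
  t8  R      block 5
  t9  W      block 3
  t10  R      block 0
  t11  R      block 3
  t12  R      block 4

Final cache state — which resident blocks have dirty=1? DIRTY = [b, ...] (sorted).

0: R B4 -> L1 miss  d=-]
1: R B1 -> L1 miss  d=-]
2: W B0 -> L0 miss  d=D]
3: W B5 -> L2 miss  d=D]
4: W B5 -> L2 hit  d=D]
5: W B4 -> L1 miss  d=D]
6: W B1 -> L1 miss wb->B4  d=D]
7: W B5 -> L2 hit  d=D]
8: R B5 -> L2 hit  d=D]
9: W B3 -> L0 miss wb->B0  d=D]
10: R B0 -> L0 miss wb->B3  d=-]
11: R B3 -> L0 miss  d=-]
12: R B4 -> L1 miss wb->B1  d=-]

DIRTY = [5]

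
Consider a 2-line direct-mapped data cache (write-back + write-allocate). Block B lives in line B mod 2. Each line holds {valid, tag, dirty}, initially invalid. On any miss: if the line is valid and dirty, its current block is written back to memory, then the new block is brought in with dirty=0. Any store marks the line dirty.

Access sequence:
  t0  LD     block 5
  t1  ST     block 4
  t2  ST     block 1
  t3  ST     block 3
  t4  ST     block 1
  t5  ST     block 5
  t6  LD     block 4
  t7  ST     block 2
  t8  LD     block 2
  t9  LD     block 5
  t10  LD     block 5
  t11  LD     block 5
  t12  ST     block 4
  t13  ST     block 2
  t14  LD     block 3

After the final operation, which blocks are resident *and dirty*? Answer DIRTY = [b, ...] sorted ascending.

0: R B5 → L1 miss [-]
1: W B4 → L0 miss [D]
2: W B1 → L1 miss [D]
3: W B3 → L1 miss wb→B1 [D]
4: W B1 → L1 miss wb→B3 [D]
5: W B5 → L1 miss wb→B1 [D]
6: R B4 → L0 hit [D]
7: W B2 → L0 miss wb→B4 [D]
8: R B2 → L0 hit [D]
9: R B5 → L1 hit [D]
10: R B5 → L1 hit [D]
11: R B5 → L1 hit [D]
12: W B4 → L0 miss wb→B2 [D]
13: W B2 → L0 miss wb→B4 [D]
14: R B3 → L1 miss wb→B5 [-]

DIRTY = [2]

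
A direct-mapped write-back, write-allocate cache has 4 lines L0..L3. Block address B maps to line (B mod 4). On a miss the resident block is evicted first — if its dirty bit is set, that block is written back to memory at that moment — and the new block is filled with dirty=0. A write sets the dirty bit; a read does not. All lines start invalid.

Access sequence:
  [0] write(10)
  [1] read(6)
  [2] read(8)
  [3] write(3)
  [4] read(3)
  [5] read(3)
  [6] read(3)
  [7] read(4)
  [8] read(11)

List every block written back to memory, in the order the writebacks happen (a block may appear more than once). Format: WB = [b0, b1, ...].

0: W B10 → L2 miss [D]
1: R B6 → L2 miss wb→B10 [-]
2: R B8 → L0 miss [-]
3: W B3 → L3 miss [D]
4: R B3 → L3 hit [D]
5: R B3 → L3 hit [D]
6: R B3 → L3 hit [D]
7: R B4 → L0 miss [-]
8: R B11 → L3 miss wb→B3 [-]

WB = [10, 3]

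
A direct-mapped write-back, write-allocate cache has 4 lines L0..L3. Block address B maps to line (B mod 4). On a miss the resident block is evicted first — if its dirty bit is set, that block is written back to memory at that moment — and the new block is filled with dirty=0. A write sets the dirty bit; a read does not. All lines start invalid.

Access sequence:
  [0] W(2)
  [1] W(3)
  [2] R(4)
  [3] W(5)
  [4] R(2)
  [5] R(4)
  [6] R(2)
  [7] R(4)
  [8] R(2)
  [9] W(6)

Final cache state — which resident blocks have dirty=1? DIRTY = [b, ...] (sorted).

0: W B2 → L2 miss [D]
1: W B3 → L3 miss [D]
2: R B4 → L0 miss [-]
3: W B5 → L1 miss [D]
4: R B2 → L2 hit [D]
5: R B4 → L0 hit [-]
6: R B2 → L2 hit [D]
7: R B4 → L0 hit [-]
8: R B2 → L2 hit [D]
9: W B6 → L2 miss wb→B2 [D]

DIRTY = [3, 5, 6]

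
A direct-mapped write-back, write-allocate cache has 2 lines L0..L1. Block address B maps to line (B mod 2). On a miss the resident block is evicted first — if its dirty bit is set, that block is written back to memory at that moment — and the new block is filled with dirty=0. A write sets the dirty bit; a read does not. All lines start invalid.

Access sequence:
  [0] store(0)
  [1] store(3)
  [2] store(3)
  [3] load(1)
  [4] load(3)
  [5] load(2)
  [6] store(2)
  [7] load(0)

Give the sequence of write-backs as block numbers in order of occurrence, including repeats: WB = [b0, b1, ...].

WB = [3, 0, 2]

  0 | W B0 → L0 miss [D]
  1 | W B3 → L1 miss [D]
  2 | W B3 → L1 hit [D]
  3 | R B1 → L1 miss wb→B3 [-]
  4 | R B3 → L1 miss [-]
  5 | R B2 → L0 miss wb→B0 [-]
  6 | W B2 → L0 hit [D]
  7 | R B0 → L0 miss wb→B2 [-]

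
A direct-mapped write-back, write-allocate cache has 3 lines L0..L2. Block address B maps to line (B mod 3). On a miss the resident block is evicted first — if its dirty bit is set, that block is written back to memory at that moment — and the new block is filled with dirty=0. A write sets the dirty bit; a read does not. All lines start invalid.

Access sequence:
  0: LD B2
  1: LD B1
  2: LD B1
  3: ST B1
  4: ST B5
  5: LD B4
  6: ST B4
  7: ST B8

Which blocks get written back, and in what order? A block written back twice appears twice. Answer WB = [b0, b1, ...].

WB = [1, 5]

  0 | R B2 → L2 miss [-]
  1 | R B1 → L1 miss [-]
  2 | R B1 → L1 hit [-]
  3 | W B1 → L1 hit [D]
  4 | W B5 → L2 miss [D]
  5 | R B4 → L1 miss wb→B1 [-]
  6 | W B4 → L1 hit [D]
  7 | W B8 → L2 miss wb→B5 [D]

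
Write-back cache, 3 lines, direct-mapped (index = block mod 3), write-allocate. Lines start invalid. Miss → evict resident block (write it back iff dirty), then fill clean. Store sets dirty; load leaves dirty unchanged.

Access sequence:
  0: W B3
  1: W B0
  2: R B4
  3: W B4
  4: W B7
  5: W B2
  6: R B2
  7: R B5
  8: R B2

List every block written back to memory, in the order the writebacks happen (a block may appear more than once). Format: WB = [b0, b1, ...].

WB = [3, 4, 2]

0: W B3 -> L0 miss  d=D]
1: W B0 -> L0 miss wb->B3  d=D]
2: R B4 -> L1 miss  d=-]
3: W B4 -> L1 hit  d=D]
4: W B7 -> L1 miss wb->B4  d=D]
5: W B2 -> L2 miss  d=D]
6: R B2 -> L2 hit  d=D]
7: R B5 -> L2 miss wb->B2  d=-]
8: R B2 -> L2 miss  d=-]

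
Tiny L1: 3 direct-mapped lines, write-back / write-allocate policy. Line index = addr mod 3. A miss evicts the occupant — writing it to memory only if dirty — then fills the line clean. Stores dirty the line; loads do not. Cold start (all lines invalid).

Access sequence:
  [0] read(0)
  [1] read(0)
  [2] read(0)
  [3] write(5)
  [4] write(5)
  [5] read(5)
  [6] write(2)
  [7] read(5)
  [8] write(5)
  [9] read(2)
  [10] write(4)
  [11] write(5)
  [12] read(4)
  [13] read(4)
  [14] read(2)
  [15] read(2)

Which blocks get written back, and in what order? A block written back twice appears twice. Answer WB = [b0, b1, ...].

  0 | R B0 → L0 miss [-]
  1 | R B0 → L0 hit [-]
  2 | R B0 → L0 hit [-]
  3 | W B5 → L2 miss [D]
  4 | W B5 → L2 hit [D]
  5 | R B5 → L2 hit [D]
  6 | W B2 → L2 miss wb→B5 [D]
  7 | R B5 → L2 miss wb→B2 [-]
  8 | W B5 → L2 hit [D]
  9 | R B2 → L2 miss wb→B5 [-]
  10 | W B4 → L1 miss [D]
  11 | W B5 → L2 miss [D]
  12 | R B4 → L1 hit [D]
  13 | R B4 → L1 hit [D]
  14 | R B2 → L2 miss wb→B5 [-]
  15 | R B2 → L2 hit [-]

WB = [5, 2, 5, 5]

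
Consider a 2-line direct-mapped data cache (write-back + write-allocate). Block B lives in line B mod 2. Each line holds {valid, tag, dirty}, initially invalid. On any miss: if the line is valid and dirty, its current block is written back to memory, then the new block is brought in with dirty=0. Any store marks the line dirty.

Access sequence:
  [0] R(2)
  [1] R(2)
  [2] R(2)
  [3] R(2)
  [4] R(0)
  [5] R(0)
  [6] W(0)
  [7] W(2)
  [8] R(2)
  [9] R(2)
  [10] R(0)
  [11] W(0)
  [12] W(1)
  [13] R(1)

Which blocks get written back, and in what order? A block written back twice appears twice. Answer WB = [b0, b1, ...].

WB = [0, 2]

0: R B2 -> L0 miss  d=-]
1: R B2 -> L0 hit  d=-]
2: R B2 -> L0 hit  d=-]
3: R B2 -> L0 hit  d=-]
4: R B0 -> L0 miss  d=-]
5: R B0 -> L0 hit  d=-]
6: W B0 -> L0 hit  d=D]
7: W B2 -> L0 miss wb->B0  d=D]
8: R B2 -> L0 hit  d=D]
9: R B2 -> L0 hit  d=D]
10: R B0 -> L0 miss wb->B2  d=-]
11: W B0 -> L0 hit  d=D]
12: W B1 -> L1 miss  d=D]
13: R B1 -> L1 hit  d=D]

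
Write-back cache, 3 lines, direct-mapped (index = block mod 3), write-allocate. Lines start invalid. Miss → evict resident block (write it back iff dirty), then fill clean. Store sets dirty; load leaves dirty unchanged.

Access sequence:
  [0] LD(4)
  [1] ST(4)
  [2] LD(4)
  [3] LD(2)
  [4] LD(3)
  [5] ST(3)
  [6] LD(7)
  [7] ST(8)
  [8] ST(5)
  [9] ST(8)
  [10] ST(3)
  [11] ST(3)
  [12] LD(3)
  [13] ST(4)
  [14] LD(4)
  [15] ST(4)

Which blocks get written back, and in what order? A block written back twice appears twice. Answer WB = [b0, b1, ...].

  0 | R B4 → L1 miss [-]
  1 | W B4 → L1 hit [D]
  2 | R B4 → L1 hit [D]
  3 | R B2 → L2 miss [-]
  4 | R B3 → L0 miss [-]
  5 | W B3 → L0 hit [D]
  6 | R B7 → L1 miss wb→B4 [-]
  7 | W B8 → L2 miss [D]
  8 | W B5 → L2 miss wb→B8 [D]
  9 | W B8 → L2 miss wb→B5 [D]
  10 | W B3 → L0 hit [D]
  11 | W B3 → L0 hit [D]
  12 | R B3 → L0 hit [D]
  13 | W B4 → L1 miss [D]
  14 | R B4 → L1 hit [D]
  15 | W B4 → L1 hit [D]

WB = [4, 8, 5]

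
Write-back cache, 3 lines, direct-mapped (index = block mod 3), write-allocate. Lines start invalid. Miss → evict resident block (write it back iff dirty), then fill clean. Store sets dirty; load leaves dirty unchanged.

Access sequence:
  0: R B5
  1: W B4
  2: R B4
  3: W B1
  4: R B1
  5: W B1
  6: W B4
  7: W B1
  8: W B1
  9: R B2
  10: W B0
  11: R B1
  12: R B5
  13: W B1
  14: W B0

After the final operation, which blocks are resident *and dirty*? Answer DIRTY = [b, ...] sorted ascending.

DIRTY = [0, 1]

0: R B5 -> L2 miss  d=-]
1: W B4 -> L1 miss  d=D]
2: R B4 -> L1 hit  d=D]
3: W B1 -> L1 miss wb->B4  d=D]
4: R B1 -> L1 hit  d=D]
5: W B1 -> L1 hit  d=D]
6: W B4 -> L1 miss wb->B1  d=D]
7: W B1 -> L1 miss wb->B4  d=D]
8: W B1 -> L1 hit  d=D]
9: R B2 -> L2 miss  d=-]
10: W B0 -> L0 miss  d=D]
11: R B1 -> L1 hit  d=D]
12: R B5 -> L2 miss  d=-]
13: W B1 -> L1 hit  d=D]
14: W B0 -> L0 hit  d=D]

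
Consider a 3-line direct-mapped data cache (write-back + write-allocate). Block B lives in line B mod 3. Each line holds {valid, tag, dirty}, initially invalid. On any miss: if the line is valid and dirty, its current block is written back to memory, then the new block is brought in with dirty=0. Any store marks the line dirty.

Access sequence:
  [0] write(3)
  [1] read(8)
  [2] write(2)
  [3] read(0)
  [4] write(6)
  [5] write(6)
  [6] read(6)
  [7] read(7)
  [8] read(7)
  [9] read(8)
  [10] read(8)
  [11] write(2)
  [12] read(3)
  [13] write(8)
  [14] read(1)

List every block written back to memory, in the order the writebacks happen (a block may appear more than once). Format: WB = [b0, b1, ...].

0: W B3 → L0 miss [D]
1: R B8 → L2 miss [-]
2: W B2 → L2 miss [D]
3: R B0 → L0 miss wb→B3 [-]
4: W B6 → L0 miss [D]
5: W B6 → L0 hit [D]
6: R B6 → L0 hit [D]
7: R B7 → L1 miss [-]
8: R B7 → L1 hit [-]
9: R B8 → L2 miss wb→B2 [-]
10: R B8 → L2 hit [-]
11: W B2 → L2 miss [D]
12: R B3 → L0 miss wb→B6 [-]
13: W B8 → L2 miss wb→B2 [D]
14: R B1 → L1 miss [-]

WB = [3, 2, 6, 2]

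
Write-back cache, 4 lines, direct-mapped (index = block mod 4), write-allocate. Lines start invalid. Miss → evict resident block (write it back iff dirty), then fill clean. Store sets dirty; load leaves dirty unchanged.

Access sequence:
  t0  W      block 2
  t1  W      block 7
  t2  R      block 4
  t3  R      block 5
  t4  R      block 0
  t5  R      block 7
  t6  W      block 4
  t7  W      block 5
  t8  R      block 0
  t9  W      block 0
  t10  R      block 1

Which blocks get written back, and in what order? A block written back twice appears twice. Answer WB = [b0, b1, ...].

WB = [4, 5]

0: W B2 -> L2 miss  d=D]
1: W B7 -> L3 miss  d=D]
2: R B4 -> L0 miss  d=-]
3: R B5 -> L1 miss  d=-]
4: R B0 -> L0 miss  d=-]
5: R B7 -> L3 hit  d=D]
6: W B4 -> L0 miss  d=D]
7: W B5 -> L1 hit  d=D]
8: R B0 -> L0 miss wb->B4  d=-]
9: W B0 -> L0 hit  d=D]
10: R B1 -> L1 miss wb->B5  d=-]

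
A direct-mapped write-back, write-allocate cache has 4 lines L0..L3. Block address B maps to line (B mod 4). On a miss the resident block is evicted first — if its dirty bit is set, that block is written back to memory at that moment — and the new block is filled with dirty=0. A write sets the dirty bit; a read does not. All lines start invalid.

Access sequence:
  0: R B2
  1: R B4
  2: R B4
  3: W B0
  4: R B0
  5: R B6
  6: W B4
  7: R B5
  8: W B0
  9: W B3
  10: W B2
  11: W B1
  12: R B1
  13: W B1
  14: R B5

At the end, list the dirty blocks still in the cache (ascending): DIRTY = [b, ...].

DIRTY = [0, 2, 3]

  0 | R B2 → L2 miss [-]
  1 | R B4 → L0 miss [-]
  2 | R B4 → L0 hit [-]
  3 | W B0 → L0 miss [D]
  4 | R B0 → L0 hit [D]
  5 | R B6 → L2 miss [-]
  6 | W B4 → L0 miss wb→B0 [D]
  7 | R B5 → L1 miss [-]
  8 | W B0 → L0 miss wb→B4 [D]
  9 | W B3 → L3 miss [D]
  10 | W B2 → L2 miss [D]
  11 | W B1 → L1 miss [D]
  12 | R B1 → L1 hit [D]
  13 | W B1 → L1 hit [D]
  14 | R B5 → L1 miss wb→B1 [-]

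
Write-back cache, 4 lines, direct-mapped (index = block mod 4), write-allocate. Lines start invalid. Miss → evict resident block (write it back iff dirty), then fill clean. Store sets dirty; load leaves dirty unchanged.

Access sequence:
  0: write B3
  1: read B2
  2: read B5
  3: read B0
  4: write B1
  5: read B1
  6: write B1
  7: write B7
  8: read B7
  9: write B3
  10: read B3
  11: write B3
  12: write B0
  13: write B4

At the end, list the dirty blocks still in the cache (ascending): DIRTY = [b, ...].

0: W B3 -> L3 miss  d=D]
1: R B2 -> L2 miss  d=-]
2: R B5 -> L1 miss  d=-]
3: R B0 -> L0 miss  d=-]
4: W B1 -> L1 miss  d=D]
5: R B1 -> L1 hit  d=D]
6: W B1 -> L1 hit  d=D]
7: W B7 -> L3 miss wb->B3  d=D]
8: R B7 -> L3 hit  d=D]
9: W B3 -> L3 miss wb->B7  d=D]
10: R B3 -> L3 hit  d=D]
11: W B3 -> L3 hit  d=D]
12: W B0 -> L0 hit  d=D]
13: W B4 -> L0 miss wb->B0  d=D]

DIRTY = [1, 3, 4]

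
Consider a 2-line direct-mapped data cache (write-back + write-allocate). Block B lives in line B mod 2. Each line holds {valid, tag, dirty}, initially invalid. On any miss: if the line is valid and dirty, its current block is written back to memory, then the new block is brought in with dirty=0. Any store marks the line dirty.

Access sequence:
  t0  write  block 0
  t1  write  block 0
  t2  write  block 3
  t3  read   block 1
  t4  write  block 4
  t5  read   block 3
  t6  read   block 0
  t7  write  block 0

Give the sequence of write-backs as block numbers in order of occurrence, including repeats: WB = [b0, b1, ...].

WB = [3, 0, 4]

0: W B0 → L0 miss [D]
1: W B0 → L0 hit [D]
2: W B3 → L1 miss [D]
3: R B1 → L1 miss wb→B3 [-]
4: W B4 → L0 miss wb→B0 [D]
5: R B3 → L1 miss [-]
6: R B0 → L0 miss wb→B4 [-]
7: W B0 → L0 hit [D]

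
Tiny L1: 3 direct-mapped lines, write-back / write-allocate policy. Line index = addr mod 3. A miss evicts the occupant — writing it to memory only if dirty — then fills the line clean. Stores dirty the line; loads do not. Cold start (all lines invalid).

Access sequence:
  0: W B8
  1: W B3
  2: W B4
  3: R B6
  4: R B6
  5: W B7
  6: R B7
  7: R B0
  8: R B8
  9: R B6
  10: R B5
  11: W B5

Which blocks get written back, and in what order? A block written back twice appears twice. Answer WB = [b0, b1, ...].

  0 | W B8 → L2 miss [D]
  1 | W B3 → L0 miss [D]
  2 | W B4 → L1 miss [D]
  3 | R B6 → L0 miss wb→B3 [-]
  4 | R B6 → L0 hit [-]
  5 | W B7 → L1 miss wb→B4 [D]
  6 | R B7 → L1 hit [D]
  7 | R B0 → L0 miss [-]
  8 | R B8 → L2 hit [D]
  9 | R B6 → L0 miss [-]
  10 | R B5 → L2 miss wb→B8 [-]
  11 | W B5 → L2 hit [D]

WB = [3, 4, 8]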